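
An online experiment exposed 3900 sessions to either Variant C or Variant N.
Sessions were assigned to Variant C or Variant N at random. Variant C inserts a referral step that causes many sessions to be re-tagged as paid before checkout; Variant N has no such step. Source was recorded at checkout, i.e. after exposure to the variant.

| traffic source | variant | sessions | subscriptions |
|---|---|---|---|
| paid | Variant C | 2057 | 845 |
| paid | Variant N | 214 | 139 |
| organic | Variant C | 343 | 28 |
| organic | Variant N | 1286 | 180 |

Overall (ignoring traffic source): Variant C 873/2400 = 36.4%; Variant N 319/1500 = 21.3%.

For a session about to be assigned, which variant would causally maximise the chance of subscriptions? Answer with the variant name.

Within every traffic source level Variant N has the higher rate, yet pooled Variant C does — Simpson's reversal.
The distribution of traffic source is itself part of what the variant does — it is an intermediate outcome. Holding it fixed would remove that part of the effect; the total effect is the pooled difference.
Pooled: Variant C 36.4% vs Variant N 21.3%; Variant C is higher overall.

Variant C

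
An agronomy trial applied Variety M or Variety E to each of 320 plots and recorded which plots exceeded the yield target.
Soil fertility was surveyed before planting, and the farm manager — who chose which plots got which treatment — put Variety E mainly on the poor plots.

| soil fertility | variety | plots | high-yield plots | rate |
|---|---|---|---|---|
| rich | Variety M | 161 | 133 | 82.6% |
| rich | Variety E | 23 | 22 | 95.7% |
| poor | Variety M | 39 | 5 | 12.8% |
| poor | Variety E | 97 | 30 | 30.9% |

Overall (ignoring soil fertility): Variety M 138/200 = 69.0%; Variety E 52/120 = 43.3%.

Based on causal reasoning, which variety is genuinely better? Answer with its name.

The stratified and pooled comparisons disagree (Variety E wins within each soil fertility; Variety M wins overall), so the answer turns on the causal role of soil fertility.
Since soil fertility is a pre-existing factor (not a product of the variety) and it affects the outcome on its own, it is a confounder. The stratified rates, not the pooled rate, identify the causal effect.
Within each level — rich: 82.6% vs 95.7%; poor: 12.8% vs 30.9% — Variety E is higher every time.

Variety E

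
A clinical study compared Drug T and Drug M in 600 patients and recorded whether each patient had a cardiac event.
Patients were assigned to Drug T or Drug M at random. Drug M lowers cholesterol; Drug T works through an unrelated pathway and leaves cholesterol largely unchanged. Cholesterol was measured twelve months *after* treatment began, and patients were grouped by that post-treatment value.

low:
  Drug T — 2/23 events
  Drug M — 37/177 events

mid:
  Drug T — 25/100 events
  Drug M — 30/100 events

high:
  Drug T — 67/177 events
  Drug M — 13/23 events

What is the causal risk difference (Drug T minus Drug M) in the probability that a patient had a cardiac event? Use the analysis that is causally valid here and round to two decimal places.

Within every cholesterol level Drug T has the lower rate, yet pooled Drug M does — Simpson's reversal.
Cholesterol is downstream of the drug. One should not condition on a consequence of treatment, so the overall rates are the right comparison.
The causal difference is the pooled difference: 0.313 − 0.267 = +0.047.

+0.05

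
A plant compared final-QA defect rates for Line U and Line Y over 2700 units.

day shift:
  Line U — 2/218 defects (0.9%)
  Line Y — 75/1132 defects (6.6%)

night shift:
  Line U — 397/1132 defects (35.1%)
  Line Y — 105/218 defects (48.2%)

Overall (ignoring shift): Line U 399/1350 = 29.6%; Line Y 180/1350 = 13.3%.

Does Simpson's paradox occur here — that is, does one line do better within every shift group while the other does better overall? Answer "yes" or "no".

Within each shift level (day shift 0.9% vs 6.6%; night shift 35.1% vs 48.2%), Line U has the lower rate every time. Pooled: 29.6% vs 13.3% — Line Y has the lower rate overall. The two comparisons disagree.

yes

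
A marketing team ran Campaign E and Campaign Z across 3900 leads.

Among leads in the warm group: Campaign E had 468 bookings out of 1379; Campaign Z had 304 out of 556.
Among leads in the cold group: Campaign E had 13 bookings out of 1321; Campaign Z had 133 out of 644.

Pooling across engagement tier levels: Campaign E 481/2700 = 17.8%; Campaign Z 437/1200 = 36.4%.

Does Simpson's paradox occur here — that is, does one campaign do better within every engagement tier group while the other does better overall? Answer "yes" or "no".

Within each engagement tier level (warm 33.9% vs 54.7%; cold 1.0% vs 20.7%), Campaign Z has the higher rate every time. Pooled: 17.8% vs 36.4% — Campaign Z has the higher rate overall. They agree.

no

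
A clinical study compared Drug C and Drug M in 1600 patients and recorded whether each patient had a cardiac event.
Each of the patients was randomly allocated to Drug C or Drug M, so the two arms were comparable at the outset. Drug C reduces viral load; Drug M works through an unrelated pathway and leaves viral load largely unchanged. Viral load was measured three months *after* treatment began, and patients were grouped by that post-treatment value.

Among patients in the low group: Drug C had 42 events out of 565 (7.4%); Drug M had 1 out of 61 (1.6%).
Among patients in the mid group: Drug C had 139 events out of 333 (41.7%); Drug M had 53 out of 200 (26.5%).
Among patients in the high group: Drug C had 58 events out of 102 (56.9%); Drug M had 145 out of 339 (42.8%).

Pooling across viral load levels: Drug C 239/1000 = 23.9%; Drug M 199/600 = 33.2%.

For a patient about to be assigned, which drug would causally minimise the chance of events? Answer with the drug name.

Drug C

Viral load lies on the pathway drug → viral load → outcome, so adjusting for it blocks the indirect effect. For the total causal effect of drug, use the unadjusted pooled rates.
Pooled: Drug C 23.9% vs Drug M 33.2%; Drug C is lower overall.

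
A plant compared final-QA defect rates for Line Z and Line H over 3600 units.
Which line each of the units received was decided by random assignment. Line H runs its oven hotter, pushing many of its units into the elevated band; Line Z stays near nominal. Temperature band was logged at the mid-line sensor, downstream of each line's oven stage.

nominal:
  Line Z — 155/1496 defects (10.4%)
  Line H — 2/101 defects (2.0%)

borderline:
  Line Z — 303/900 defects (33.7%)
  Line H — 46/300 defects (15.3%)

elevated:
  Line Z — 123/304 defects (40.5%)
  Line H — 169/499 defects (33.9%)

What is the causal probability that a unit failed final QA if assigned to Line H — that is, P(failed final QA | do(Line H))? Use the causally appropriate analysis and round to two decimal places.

The in-process temperature band-specific comparison favours Line H throughout, but the pooled figures favour Line Z. The question is whether to condition on in-process temperature band.
The distribution of in-process temperature band is itself part of what the line does — it is an intermediate outcome. Holding it fixed would remove that part of the effect; the total effect is the pooled difference.
So P(outcome | do(Line H)) is just the pooled rate for Line H: 217/900 = 0.241.

0.24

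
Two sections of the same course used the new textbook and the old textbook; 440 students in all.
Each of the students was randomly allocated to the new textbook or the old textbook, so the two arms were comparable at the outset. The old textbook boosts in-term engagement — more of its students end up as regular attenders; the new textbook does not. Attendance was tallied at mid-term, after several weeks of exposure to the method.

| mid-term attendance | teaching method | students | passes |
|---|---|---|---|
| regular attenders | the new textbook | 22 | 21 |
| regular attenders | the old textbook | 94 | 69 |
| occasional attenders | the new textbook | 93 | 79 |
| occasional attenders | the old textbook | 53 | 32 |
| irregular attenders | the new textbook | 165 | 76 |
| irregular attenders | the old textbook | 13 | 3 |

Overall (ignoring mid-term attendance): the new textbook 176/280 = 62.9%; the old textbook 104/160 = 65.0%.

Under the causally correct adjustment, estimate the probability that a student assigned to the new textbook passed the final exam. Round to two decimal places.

Because the teaching method influences mid-term attendance, mid-term attendance is a post-treatment mediator, not a confounder. Stratifying on it would bias the estimate; the causal effect is the crude pooled difference.
So P(outcome | do(the new textbook)) is just the pooled rate for the new textbook: 176/280 = 0.629.

0.63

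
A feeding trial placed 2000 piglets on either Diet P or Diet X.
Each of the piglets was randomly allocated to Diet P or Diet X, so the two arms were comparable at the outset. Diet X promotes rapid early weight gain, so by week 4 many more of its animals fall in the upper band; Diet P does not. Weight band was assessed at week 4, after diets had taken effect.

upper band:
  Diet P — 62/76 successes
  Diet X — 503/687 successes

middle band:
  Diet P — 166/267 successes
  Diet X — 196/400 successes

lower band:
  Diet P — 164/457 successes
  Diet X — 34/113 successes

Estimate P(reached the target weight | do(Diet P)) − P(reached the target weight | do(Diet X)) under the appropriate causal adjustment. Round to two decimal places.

-0.12

Week-4 weight band is downstream of the diet. One should not condition on a consequence of treatment, so the overall rates are the right comparison.
The causal difference is the pooled difference: 0.490 − 0.611 = -0.121.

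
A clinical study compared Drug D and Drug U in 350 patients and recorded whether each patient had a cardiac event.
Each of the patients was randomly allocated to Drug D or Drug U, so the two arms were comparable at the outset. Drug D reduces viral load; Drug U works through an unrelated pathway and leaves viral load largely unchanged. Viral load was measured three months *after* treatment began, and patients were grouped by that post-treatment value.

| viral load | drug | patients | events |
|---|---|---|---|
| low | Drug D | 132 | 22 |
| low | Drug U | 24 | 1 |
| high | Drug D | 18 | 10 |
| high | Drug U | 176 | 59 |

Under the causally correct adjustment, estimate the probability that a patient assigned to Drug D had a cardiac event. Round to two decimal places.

Within every viral load level Drug U has the lower rate, yet pooled Drug D does — Simpson's reversal.
Stratifying would compare drugs among patients the drugs themselves sorted into viral load groups — a form of selection on an intermediate. The unconditioned pooled rates give the total causal effect.
So P(outcome | do(Drug D)) is just the pooled rate for Drug D: 32/150 = 0.213.

0.21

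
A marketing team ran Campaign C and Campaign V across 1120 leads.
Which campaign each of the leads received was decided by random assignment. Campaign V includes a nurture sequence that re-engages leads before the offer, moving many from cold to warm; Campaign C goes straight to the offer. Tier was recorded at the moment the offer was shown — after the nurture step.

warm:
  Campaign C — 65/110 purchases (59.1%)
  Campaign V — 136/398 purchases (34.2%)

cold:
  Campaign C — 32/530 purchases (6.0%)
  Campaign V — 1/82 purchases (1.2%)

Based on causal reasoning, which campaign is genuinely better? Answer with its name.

Campaign V

Engagement tier is downstream of the campaign. One should not condition on a consequence of treatment, so the overall rates are the right comparison.
Pooled: Campaign C 15.2% vs Campaign V 28.5%; Campaign V is higher overall.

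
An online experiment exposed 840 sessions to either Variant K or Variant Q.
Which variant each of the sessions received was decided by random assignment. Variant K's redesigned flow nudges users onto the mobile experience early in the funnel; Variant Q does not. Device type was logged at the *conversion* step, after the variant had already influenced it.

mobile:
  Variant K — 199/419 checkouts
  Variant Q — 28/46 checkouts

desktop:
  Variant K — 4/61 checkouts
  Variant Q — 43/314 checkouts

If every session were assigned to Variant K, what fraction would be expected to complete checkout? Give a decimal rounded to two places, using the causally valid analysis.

Variant Q is higher inside every device type stratum but Variant K is higher in aggregate. Whether to stratify depends on how device type relates to the variant.
Stratifying would compare variants among sessions the variants themselves sorted into device type groups — a form of selection on an intermediate. The unconditioned pooled rates give the total causal effect.
So P(outcome | do(Variant K)) is just the pooled rate for Variant K: 203/480 = 0.423.

0.42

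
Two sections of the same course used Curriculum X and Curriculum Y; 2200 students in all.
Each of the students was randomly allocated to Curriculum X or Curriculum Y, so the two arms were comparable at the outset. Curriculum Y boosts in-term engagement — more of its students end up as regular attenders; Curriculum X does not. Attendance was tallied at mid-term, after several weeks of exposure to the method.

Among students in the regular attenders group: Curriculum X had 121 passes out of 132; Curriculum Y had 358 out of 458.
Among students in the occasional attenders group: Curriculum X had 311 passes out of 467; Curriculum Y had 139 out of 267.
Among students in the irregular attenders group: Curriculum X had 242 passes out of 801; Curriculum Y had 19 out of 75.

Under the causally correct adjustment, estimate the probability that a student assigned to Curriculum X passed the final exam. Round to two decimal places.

0.48

Mid-term attendance lies on the pathway teaching method → mid-term attendance → outcome, so adjusting for it blocks the indirect effect. For the total causal effect of teaching method, use the unadjusted pooled rates.
So P(outcome | do(Curriculum X)) is just the pooled rate for Curriculum X: 674/1400 = 0.481.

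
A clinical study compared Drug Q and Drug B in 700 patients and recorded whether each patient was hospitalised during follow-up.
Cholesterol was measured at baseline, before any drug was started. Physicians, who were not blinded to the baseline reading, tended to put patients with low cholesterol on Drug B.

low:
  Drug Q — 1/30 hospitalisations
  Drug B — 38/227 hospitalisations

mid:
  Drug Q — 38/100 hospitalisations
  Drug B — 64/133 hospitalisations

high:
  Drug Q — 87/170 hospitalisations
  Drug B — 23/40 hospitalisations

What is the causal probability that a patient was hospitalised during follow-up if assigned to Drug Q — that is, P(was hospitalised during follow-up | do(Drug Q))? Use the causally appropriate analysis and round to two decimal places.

0.29

Nothing the drug does changes cholesterol; the imbalance is an allocation artefact. With cholesterol also predicting the outcome, the pooled figure is confounded, and the within-stratum comparison is the causal one.
Standardising Drug Q to the population cholesterol mix: 0.367·1/30 + 0.333·38/100 + 0.300·87/170 = 0.292.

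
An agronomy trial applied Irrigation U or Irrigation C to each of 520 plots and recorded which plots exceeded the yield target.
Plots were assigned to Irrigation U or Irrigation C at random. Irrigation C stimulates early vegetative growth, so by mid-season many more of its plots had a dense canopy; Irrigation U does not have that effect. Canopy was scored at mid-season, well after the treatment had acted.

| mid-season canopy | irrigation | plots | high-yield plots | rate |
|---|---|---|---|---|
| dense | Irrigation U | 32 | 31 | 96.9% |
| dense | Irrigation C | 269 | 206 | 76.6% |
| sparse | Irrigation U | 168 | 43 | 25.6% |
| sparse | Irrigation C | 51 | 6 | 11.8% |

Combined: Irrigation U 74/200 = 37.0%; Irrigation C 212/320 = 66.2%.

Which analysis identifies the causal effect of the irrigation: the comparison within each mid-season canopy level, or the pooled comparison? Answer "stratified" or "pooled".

pooled

Because the irrigation influences mid-season canopy, mid-season canopy is a post-treatment mediator, not a confounder. Stratifying on it would bias the estimate; the causal effect is the crude pooled difference.
Pooled: Irrigation U 37.0% vs Irrigation C 66.2%; Irrigation C is higher overall.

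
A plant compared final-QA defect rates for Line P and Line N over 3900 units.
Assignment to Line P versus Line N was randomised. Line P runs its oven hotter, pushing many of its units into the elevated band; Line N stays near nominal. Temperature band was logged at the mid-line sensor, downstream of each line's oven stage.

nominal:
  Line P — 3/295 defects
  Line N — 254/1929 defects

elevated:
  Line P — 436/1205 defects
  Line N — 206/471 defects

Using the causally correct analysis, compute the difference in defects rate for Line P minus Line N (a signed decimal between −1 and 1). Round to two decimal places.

+0.10

Line P is lower inside every in-process temperature band stratum but Line N is lower in aggregate. Whether to stratify depends on how in-process temperature band relates to the line.
Stratifying would compare lines among units the lines themselves sorted into in-process temperature band groups — a form of selection on an intermediate. The unconditioned pooled rates give the total causal effect.
The causal difference is the pooled difference: 0.293 − 0.192 = +0.101.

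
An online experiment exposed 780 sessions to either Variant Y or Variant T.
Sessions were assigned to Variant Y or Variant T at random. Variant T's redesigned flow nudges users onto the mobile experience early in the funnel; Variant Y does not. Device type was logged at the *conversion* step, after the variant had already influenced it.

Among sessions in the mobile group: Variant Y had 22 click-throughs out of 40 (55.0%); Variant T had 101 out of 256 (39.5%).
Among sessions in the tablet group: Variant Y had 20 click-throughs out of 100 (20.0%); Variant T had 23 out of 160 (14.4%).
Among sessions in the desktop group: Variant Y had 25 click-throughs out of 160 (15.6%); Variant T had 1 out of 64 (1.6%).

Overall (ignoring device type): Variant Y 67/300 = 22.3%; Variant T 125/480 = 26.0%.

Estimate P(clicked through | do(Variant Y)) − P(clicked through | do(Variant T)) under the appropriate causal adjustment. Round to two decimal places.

Variant Y is higher inside every device type stratum but Variant T is higher in aggregate. Whether to stratify depends on how device type relates to the variant.
Stratifying would compare variants among sessions the variants themselves sorted into device type groups — a form of selection on an intermediate. The unconditioned pooled rates give the total causal effect.
The causal difference is the pooled difference: 0.223 − 0.260 = -0.037.

-0.04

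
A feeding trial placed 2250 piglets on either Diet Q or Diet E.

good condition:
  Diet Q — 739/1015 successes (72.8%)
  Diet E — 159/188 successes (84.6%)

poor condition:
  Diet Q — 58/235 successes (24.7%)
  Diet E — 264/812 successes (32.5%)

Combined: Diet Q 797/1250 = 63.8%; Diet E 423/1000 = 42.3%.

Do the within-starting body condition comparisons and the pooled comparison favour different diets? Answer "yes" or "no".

yes

Within each starting body condition level (good condition 72.8% vs 84.6%; poor condition 24.7% vs 32.5%), Diet E has the higher rate every time. Pooled: 63.8% vs 42.3% — Diet Q has the higher rate overall. The two comparisons disagree.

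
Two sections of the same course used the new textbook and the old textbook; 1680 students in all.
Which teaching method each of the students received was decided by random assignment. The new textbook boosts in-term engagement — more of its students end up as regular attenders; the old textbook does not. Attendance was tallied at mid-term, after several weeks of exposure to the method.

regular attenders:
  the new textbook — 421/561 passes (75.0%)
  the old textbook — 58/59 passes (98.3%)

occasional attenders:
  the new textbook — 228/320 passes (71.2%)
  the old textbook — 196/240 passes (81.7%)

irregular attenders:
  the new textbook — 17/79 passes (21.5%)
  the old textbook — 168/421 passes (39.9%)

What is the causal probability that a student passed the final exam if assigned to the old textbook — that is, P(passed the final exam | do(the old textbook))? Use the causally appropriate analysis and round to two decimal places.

0.59

the old textbook is higher inside every mid-term attendance stratum but the new textbook is higher in aggregate. Whether to stratify depends on how mid-term attendance relates to the teaching method.
Mid-term attendance is recorded after the teaching method and is itself shifted by it — it sits on the causal path from teaching method to outcome. Conditioning on a mediator would strip out part of the effect we want; the pooled comparison gives the total causal effect.
So P(outcome | do(the old textbook)) is just the pooled rate for the old textbook: 422/720 = 0.586.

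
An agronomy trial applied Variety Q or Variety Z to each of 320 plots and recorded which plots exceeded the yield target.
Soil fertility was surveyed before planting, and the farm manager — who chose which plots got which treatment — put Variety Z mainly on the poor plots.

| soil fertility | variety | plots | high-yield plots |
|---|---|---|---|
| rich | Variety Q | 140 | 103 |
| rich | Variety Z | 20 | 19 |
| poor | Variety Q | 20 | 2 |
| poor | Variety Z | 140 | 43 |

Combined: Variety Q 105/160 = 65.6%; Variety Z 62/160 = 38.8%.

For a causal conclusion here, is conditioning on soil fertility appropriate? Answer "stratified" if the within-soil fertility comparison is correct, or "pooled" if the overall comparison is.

stratified

Nothing the variety does changes soil fertility; the imbalance is an allocation artefact. With soil fertility also predicting the outcome, the pooled figure is confounded, and the within-stratum comparison is the causal one.
Within each level — rich: 73.6% vs 95.0%; poor: 10.0% vs 30.7% — Variety Z is higher every time.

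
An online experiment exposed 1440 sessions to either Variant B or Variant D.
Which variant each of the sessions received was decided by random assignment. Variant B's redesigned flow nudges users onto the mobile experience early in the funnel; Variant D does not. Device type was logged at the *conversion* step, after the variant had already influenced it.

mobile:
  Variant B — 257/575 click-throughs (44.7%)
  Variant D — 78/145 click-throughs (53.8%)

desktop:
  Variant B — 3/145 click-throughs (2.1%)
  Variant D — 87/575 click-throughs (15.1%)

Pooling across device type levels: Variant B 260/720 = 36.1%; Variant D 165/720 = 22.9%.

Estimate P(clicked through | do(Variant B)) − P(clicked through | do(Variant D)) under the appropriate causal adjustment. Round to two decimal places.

The device type-specific comparison favours Variant D throughout, but the pooled figures favour Variant B. The question is whether to condition on device type.
Stratifying would compare variants among sessions the variants themselves sorted into device type groups — a form of selection on an intermediate. The unconditioned pooled rates give the total causal effect.
The causal difference is the pooled difference: 0.361 − 0.229 = +0.132.

+0.13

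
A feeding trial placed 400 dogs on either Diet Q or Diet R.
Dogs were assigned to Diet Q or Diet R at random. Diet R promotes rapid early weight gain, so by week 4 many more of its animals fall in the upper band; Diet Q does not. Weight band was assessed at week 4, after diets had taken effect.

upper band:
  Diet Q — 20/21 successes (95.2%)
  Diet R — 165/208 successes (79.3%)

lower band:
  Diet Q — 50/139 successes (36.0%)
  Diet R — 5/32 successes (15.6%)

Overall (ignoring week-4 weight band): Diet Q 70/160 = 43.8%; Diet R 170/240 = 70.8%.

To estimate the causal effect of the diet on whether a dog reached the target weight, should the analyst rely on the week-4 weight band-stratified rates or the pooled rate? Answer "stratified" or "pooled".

pooled

The stratified and pooled comparisons disagree (Diet Q wins within each week-4 weight band; Diet R wins overall), so the answer turns on the causal role of week-4 weight band.
Week-4 weight band is downstream of the diet. One should not condition on a consequence of treatment, so the overall rates are the right comparison.
Pooled: Diet Q 43.8% vs Diet R 70.8%; Diet R is higher overall.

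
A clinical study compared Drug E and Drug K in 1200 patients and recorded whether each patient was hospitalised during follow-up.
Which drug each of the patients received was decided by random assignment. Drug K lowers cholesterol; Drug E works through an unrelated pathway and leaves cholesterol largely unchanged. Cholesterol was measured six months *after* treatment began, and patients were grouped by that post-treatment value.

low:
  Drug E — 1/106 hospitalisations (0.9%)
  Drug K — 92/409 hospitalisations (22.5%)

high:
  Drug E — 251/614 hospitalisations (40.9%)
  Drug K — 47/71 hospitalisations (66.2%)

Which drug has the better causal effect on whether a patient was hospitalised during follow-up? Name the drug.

Drug K

The stratified and pooled comparisons disagree (Drug E wins within each cholesterol; Drug K wins overall), so the answer turns on the causal role of cholesterol.
Cholesterol here is a post-treatment variable shaped by the drug; conditioning on it would introduce bias rather than remove it. The overall comparison is the causal one.
Pooled: Drug E 35.0% vs Drug K 29.0%; Drug K is lower overall.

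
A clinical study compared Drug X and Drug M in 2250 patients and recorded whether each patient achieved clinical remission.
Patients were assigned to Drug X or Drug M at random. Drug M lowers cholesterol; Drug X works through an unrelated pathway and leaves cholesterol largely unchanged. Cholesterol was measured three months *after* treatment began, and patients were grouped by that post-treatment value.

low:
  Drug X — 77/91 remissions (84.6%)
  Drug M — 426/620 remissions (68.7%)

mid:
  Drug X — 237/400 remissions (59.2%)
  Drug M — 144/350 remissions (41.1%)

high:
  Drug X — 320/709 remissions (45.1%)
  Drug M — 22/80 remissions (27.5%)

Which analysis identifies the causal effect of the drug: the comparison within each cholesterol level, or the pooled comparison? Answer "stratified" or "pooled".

pooled

Drug X is higher inside every cholesterol stratum but Drug M is higher in aggregate. Whether to stratify depends on how cholesterol relates to the drug.
Because the drug influences cholesterol, cholesterol is a post-treatment mediator, not a confounder. Stratifying on it would bias the estimate; the causal effect is the crude pooled difference.
Pooled: Drug X 52.8% vs Drug M 56.4%; Drug M is higher overall.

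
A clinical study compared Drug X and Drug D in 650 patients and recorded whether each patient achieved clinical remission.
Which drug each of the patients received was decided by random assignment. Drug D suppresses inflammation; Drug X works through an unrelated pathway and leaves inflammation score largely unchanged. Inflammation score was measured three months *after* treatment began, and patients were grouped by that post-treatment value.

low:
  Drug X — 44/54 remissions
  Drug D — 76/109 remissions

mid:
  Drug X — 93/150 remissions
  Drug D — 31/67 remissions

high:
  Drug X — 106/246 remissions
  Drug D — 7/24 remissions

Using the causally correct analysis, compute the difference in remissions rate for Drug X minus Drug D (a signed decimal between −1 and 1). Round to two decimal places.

-0.03

Inflammation score lies on the pathway drug → inflammation score → outcome, so adjusting for it blocks the indirect effect. For the total causal effect of drug, use the unadjusted pooled rates.
The causal difference is the pooled difference: 0.540 − 0.570 = -0.030.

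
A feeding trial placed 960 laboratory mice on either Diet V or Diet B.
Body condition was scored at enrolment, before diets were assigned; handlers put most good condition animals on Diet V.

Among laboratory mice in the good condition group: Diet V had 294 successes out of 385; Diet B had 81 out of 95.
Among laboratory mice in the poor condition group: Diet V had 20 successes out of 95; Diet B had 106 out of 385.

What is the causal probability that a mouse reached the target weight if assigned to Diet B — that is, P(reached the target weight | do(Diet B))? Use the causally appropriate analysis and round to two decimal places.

0.56

The starting body condition-specific comparison favours Diet B throughout, but the pooled figures favour Diet V. The question is whether to condition on starting body condition.
Starting body condition satisfies the back-door criterion: it is not a descendant of the diet, and it blocks the spurious path from diet to outcome. Adjusting for it (i.e., using the within-starting body condition rates) gives the causal effect.
Standardising Diet B to the population starting body condition mix: 0.500·81/95 + 0.500·106/385 = 0.564.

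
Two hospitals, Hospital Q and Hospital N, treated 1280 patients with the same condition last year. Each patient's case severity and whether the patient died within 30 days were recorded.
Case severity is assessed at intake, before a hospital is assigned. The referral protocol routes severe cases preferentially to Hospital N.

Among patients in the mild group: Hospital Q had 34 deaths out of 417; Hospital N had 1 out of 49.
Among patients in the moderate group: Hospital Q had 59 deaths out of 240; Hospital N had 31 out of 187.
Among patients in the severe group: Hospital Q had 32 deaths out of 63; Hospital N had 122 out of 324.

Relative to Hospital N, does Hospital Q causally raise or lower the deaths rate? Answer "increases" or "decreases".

The imbalance in case severity arose from how patients were allocated, not from anything the hospital did; and case severity independently affects the outcome. The pooled gap is confounded — condition on case severity.
Within each level — mild: 8.2% vs 2.0%; moderate: 24.6% vs 16.6%; severe: 50.8% vs 37.7% — Hospital N is lower every time.

increases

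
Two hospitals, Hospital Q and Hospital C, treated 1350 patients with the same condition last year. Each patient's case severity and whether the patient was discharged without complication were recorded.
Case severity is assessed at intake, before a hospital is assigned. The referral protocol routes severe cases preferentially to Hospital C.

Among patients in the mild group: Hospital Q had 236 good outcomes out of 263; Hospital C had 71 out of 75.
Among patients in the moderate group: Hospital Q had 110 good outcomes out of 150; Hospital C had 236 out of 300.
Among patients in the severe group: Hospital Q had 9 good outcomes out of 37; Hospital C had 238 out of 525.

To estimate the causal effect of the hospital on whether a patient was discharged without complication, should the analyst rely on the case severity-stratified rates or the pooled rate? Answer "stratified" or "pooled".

stratified

Within every case severity level Hospital C has the higher rate, yet pooled Hospital Q does — Simpson's reversal.
Case severity is set before the hospital has any effect — it is not caused by the hospital — and it independently drives the outcome. That makes it a confounder, so the causal comparison is within case severity levels.
Within each level — mild: 89.7% vs 94.7%; moderate: 73.3% vs 78.7%; severe: 24.3% vs 45.3% — Hospital C is higher every time.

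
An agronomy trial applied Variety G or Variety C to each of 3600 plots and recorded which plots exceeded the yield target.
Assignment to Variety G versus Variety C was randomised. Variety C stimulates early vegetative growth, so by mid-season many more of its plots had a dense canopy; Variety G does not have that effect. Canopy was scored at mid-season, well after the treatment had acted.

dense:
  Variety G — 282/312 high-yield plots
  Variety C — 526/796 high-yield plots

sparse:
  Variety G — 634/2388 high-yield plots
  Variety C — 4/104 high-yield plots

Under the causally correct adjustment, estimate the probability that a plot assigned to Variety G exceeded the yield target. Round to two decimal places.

0.34

The stratified and pooled comparisons disagree (Variety G wins within each mid-season canopy; Variety C wins overall), so the answer turns on the causal role of mid-season canopy.
Mid-season canopy here is a post-treatment variable shaped by the variety; conditioning on it would introduce bias rather than remove it. The overall comparison is the causal one.
So P(outcome | do(Variety G)) is just the pooled rate for Variety G: 916/2700 = 0.339.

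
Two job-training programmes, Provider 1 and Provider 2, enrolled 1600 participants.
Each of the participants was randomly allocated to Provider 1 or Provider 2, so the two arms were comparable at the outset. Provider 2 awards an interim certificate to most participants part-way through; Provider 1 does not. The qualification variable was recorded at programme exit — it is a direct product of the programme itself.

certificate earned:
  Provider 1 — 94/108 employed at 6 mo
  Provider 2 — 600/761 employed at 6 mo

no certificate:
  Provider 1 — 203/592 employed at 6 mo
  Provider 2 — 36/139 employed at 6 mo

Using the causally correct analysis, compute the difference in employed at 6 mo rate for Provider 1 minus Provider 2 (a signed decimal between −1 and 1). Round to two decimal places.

The stratified and pooled comparisons disagree (Provider 1 wins within each qualification attained during the programme; Provider 2 wins overall), so the answer turns on the causal role of qualification attained during the programme.
The distribution of qualification attained during the programme is itself part of what the programme does — it is an intermediate outcome. Holding it fixed would remove that part of the effect; the total effect is the pooled difference.
The causal difference is the pooled difference: 0.424 − 0.707 = -0.282.

-0.28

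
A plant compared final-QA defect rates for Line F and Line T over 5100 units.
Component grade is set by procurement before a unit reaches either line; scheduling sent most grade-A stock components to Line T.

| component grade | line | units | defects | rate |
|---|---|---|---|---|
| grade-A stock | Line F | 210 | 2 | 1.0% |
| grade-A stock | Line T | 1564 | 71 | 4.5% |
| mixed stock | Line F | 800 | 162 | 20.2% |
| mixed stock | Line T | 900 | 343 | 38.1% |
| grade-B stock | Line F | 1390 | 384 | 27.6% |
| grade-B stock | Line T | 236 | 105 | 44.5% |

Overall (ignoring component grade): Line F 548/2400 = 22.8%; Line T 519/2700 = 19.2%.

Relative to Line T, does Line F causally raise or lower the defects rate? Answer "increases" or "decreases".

decreases

Component grade satisfies the back-door criterion: it is not a descendant of the line, and it blocks the spurious path from line to outcome. Adjusting for it (i.e., using the within-component grade rates) gives the causal effect.
Within each level — grade-A stock: 1.0% vs 4.5%; mixed stock: 20.2% vs 38.1%; grade-B stock: 27.6% vs 44.5% — Line F is lower every time.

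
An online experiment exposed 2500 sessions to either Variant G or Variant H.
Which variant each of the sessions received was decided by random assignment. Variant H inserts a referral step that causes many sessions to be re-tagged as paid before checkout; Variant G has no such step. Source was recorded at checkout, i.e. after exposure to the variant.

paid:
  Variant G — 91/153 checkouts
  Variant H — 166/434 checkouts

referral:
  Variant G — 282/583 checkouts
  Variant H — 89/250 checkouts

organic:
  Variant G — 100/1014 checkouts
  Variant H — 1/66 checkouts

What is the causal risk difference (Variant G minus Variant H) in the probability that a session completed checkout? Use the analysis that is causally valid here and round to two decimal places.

-0.07

Traffic source is recorded after the variant and is itself shifted by it — it sits on the causal path from variant to outcome. Conditioning on a mediator would strip out part of the effect we want; the pooled comparison gives the total causal effect.
The causal difference is the pooled difference: 0.270 − 0.341 = -0.071.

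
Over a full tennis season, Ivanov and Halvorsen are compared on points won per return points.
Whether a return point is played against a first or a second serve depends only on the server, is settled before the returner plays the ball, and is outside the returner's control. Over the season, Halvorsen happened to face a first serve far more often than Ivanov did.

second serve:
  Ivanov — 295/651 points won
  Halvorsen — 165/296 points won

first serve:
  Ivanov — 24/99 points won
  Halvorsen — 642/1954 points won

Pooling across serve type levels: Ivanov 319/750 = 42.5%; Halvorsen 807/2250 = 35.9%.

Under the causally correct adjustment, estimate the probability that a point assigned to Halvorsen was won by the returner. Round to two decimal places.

Serve type differs across players for reasons unrelated to any effect of the player itself, and it separately predicts the outcome — a classic confounder. We must compare within serve type levels.
Standardising Halvorsen to the population serve type mix: 0.316·165/296 + 0.684·642/1954 = 0.401.

0.40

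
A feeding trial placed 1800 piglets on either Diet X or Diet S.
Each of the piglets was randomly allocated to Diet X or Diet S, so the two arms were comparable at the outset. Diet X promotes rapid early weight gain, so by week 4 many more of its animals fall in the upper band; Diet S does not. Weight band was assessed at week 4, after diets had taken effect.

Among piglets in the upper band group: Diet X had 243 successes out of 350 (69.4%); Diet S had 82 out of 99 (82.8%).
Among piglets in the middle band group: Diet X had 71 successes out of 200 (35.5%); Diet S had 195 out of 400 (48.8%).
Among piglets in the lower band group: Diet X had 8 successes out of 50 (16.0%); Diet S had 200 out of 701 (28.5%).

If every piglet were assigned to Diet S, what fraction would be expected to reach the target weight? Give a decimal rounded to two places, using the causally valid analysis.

0.40

Diet S is higher inside every week-4 weight band stratum but Diet X is higher in aggregate. Whether to stratify depends on how week-4 weight band relates to the diet.
Because the diet influences week-4 weight band, week-4 weight band is a post-treatment mediator, not a confounder. Stratifying on it would bias the estimate; the causal effect is the crude pooled difference.
So P(outcome | do(Diet S)) is just the pooled rate for Diet S: 477/1200 = 0.398.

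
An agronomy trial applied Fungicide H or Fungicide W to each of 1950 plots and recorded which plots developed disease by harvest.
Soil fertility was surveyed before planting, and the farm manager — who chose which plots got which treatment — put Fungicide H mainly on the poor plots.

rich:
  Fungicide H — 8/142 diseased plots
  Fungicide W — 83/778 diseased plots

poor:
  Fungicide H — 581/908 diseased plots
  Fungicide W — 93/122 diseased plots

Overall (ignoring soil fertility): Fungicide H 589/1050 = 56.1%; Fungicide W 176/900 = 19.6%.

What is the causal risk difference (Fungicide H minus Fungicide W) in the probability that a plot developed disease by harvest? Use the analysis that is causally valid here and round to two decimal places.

-0.09

The stratified and pooled comparisons disagree (Fungicide H wins within each soil fertility; Fungicide W wins overall), so the answer turns on the causal role of soil fertility.
Soil fertility satisfies the back-door criterion: it is not a descendant of the fungicide, and it blocks the spurious path from fungicide to outcome. Adjusting for it (i.e., using the within-soil fertility rates) gives the causal effect.
Adjusting over the population distribution of soil fertility: 0.472·(0.056−0.107) + 0.528·(0.640−0.762) = -0.088.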